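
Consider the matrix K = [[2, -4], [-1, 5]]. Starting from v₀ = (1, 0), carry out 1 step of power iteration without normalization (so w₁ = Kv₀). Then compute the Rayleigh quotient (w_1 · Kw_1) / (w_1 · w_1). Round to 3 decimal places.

w1 = Kv₀ = (2·1 + (-4)·0; (-1)·1 + 5·0) = (2, -1)
Kw1 = (8, -7)
w1·Kw1 = 2·8 + (-1)·(-7) = 23; w1·w1 = 2·2 + (-1)·(-1) = 5
λ ≈ 23/5 = 4.600

4.600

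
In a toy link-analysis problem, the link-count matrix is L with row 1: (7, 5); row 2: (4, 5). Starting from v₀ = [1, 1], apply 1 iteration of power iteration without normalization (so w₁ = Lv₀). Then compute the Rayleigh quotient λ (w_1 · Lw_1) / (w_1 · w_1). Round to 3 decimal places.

λ ≈ 10.600

w1 = Lv₀ = (12, 9)
Lw1 = (129, 93)
w1·Lw1 = 12·129 + 9·93 = 2385; w1·w1 = 12·12 + 9·9 = 225
λ ≈ 2385/225 = 10.600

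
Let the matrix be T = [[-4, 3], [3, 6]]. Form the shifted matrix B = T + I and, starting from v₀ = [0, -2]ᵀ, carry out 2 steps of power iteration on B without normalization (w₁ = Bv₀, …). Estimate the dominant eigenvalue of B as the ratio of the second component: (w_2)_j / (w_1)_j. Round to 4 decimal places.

B = T + I has rows (-3, 3); (3, 7)
w1 = Bv₀ = ((-3)·0 + 3·(-2); 3·0 + 7·(-2)) = (-6, -14)
w2 = Bw1 = ((-3)·(-6) + 3·(-14); 3·(-6) + 7·(-14)) = (-24, -116)
Ratio: -116/-14 = 8.2857

μ ≈ 8.2857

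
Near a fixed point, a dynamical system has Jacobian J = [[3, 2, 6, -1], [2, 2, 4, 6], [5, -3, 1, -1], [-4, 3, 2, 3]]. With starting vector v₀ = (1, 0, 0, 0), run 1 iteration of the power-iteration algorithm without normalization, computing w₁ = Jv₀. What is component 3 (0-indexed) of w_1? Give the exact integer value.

-4

w1 = Jv₀ = (3·1 + 2·0 + 6·0 + (-1)·0; 2·1 + 2·0 + 4·0 + 6·0; 5·1 + (-3)·0 + 1·0 + (-1)·0; (-4)·1 + 3·0 + 2·0 + 3·0) = (3, 2, 5, -4)
The requested component of w1 is -4.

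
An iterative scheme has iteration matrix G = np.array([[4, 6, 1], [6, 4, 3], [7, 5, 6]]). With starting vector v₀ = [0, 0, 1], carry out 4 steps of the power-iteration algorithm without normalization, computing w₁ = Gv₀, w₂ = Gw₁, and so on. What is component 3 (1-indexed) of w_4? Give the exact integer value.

w1 = Gv₀ = (4·0 + 6·0 + 1·1; 6·0 + 4·0 + 3·1; 7·0 + 5·0 + 6·1) = (1, 3, 6)
w2 = Gw1 = (4·1 + 6·3 + 1·6; 6·1 + 4·3 + 3·6; 7·1 + 5·3 + 6·6) = (28, 36, 58)
w3 = Gw2 = (386, 486, 724)
w4 = Gw3 = (5184, 6432, 9476)
The requested component of w4 is 9476.

9476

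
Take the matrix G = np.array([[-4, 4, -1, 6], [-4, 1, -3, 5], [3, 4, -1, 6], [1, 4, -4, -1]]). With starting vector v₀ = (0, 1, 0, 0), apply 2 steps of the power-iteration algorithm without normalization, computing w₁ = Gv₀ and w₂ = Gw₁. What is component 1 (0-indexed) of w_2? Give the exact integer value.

w1 = Gv₀ = ((-4)·0 + 4·1 + (-1)·0 + 6·0; (-4)·0 + 1·1 + (-3)·0 + 5·0; 3·0 + 4·1 + (-1)·0 + 6·0; 1·0 + 4·1 + (-4)·0 + (-1)·0) = (4, 1, 4, 4)
w2 = Gw1 = ((-4)·4 + 4·1 + (-1)·4 + 6·4; (-4)·4 + 1·1 + (-3)·4 + 5·4; 3·4 + 4·1 + (-1)·4 + 6·4; 1·4 + 4·1 + (-4)·4 + (-1)·4) = (8, -7, 36, -12)
The requested component of w2 is -7.

-7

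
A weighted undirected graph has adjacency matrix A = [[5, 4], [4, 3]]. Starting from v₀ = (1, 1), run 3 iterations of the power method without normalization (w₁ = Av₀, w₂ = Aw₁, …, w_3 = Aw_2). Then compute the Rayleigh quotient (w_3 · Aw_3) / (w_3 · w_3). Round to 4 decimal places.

λ ≈ 8.1231

w1 = Av₀ = (9, 7)
w2 = Aw1 = (73, 57)
w3 = Aw2 = (593, 463)
Aw3 = (4817, 3761)
w3·Aw3 = 593·4817 + 463·3761 = 4597824; w3·w3 = 593·593 + 463·463 = 566018
λ ≈ 4597824/566018 = 8.1231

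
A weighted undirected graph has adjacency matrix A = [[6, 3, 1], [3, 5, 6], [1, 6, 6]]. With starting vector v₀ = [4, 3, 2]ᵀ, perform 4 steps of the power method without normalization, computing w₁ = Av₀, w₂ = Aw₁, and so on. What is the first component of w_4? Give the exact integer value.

50452

w1 = Av₀ = (6·4 + 3·3 + 1·2; 3·4 + 5·3 + 6·2; 1·4 + 6·3 + 6·2) = (35, 39, 34)
w2 = Aw1 = (6·35 + 3·39 + 1·34; 3·35 + 5·39 + 6·34; 1·35 + 6·39 + 6·34) = (361, 504, 473)
w3 = Aw2 = (4151, 6441, 6223)
w4 = Aw3 = (50452, 81996, 80135)
The requested component of w4 is 50452.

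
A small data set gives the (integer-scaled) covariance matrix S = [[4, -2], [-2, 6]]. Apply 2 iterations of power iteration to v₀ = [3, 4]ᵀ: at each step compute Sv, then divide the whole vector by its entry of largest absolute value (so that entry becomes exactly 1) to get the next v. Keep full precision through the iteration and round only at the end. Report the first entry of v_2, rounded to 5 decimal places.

Sv0 = (4.000000, 18.000000); divide by 18.000000 → v1 = (0.222222, 1.000000)
Sv1 = (-1.111111, 5.555556); divide by 5.555556 → v2 = (-0.200000, 1.000000)
Requested entry of v2: -20/100 = -0.20000

-0.20000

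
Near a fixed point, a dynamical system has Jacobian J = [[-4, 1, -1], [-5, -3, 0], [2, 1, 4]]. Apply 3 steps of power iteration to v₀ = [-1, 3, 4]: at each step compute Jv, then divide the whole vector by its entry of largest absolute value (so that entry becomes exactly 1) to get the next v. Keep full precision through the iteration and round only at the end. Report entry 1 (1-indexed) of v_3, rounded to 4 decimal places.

Jv0 = (3.00000, -4.00000, 17.00000); divide by 17.00000 → v1 = (0.17647, -0.23529, 1.00000)
Jv1 = (-1.94118, -0.17647, 4.11765); divide by 4.11765 → v2 = (-0.47143, -0.04286, 1.00000)
Jv2 = (0.84286, 2.48571, 3.01429); divide by 3.01429 → v3 = (0.27962, 0.82464, 1.00000)
Requested entry of v3: 59/211 = 0.2796

0.2796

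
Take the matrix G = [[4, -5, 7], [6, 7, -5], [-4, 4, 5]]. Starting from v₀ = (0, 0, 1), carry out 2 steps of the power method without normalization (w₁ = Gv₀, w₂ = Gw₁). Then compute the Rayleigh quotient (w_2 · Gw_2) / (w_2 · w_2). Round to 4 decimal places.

λ ≈ 3.2359

w1 = Gv₀ = (4·0 + (-5)·0 + 7·1; 6·0 + 7·0 + (-5)·1; (-4)·0 + 4·0 + 5·1) = (7, -5, 5)
w2 = Gw1 = (4·7 + (-5)·(-5) + 7·5; 6·7 + 7·(-5) + (-5)·5; (-4)·7 + 4·(-5) + 5·5) = (88, -18, -23)
Gw2 = (281, 517, -539)
w2·Gw2 = 88·281 + (-18)·517 + (-23)·(-539) = 27819; w2·w2 = 88·88 + (-18)·(-18) + (-23)·(-23) = 8597
λ ≈ 27819/8597 = 3.2359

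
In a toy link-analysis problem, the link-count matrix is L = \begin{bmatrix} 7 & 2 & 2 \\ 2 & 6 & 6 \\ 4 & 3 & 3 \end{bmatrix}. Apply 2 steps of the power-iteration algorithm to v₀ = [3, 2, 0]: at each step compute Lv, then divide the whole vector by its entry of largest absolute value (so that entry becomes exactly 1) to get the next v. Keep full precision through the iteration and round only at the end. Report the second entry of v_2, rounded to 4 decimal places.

Lv0 = (25.00000, 18.00000, 18.00000); divide by 25.00000 → v1 = (1.00000, 0.72000, 0.72000)
Lv1 = (9.88000, 10.64000, 8.32000); divide by 10.64000 → v2 = (0.92857, 1.00000, 0.78195)
Requested entry of v2: 266/266 = 1.0000

1.0000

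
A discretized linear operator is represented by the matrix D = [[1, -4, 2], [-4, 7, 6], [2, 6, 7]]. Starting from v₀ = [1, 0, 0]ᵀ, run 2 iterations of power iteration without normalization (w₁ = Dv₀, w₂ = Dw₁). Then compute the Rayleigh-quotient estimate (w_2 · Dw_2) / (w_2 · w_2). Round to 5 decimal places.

9.16796

w1 = Dv₀ = (1·1 + (-4)·0 + 2·0; (-4)·1 + 7·0 + 6·0; 2·1 + 6·0 + 7·0) = (1, -4, 2)
w2 = Dw1 = (1·1 + (-4)·(-4) + 2·2; (-4)·1 + 7·(-4) + 6·2; 2·1 + 6·(-4) + 7·2) = (21, -20, -8)
Dw2 = (85, -272, -134)
w2·Dw2 = 21·85 + (-20)·(-272) + (-8)·(-134) = 8297; w2·w2 = 21·21 + (-20)·(-20) + (-8)·(-8) = 905
λ ≈ 8297/905 = 9.16796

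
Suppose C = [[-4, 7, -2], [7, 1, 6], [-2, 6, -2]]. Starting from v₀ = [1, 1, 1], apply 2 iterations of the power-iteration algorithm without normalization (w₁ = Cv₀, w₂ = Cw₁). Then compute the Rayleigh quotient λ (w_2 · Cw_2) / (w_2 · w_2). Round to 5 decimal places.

0.05952

w1 = Cv₀ = ((-4)·1 + 7·1 + (-2)·1; 7·1 + 1·1 + 6·1; (-2)·1 + 6·1 + (-2)·1) = (1, 14, 2)
w2 = Cw1 = ((-4)·1 + 7·14 + (-2)·2; 7·1 + 1·14 + 6·2; (-2)·1 + 6·14 + (-2)·2) = (90, 33, 78)
Cw2 = (-285, 1131, -138)
w2·Cw2 = 90·(-285) + 33·1131 + 78·(-138) = 909; w2·w2 = 90·90 + 33·33 + 78·78 = 15273
λ ≈ 909/15273 = 0.05952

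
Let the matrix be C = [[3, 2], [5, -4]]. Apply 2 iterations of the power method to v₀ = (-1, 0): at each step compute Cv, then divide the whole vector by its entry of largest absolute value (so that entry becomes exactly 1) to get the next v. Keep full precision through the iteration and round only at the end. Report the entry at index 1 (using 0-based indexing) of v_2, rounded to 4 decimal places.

-0.2632

Cv0 = (-3.00000, -5.00000); divide by -5.00000 → v1 = (0.60000, 1.00000)
Cv1 = (3.80000, -1.00000); divide by 3.80000 → v2 = (1.00000, -0.26316)
Requested entry of v2: 5/-19 = -0.2632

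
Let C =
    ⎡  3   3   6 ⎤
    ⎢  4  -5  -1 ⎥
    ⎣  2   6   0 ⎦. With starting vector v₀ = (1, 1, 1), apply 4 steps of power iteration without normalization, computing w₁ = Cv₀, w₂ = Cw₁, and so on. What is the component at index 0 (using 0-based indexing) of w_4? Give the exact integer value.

w1 = Cv₀ = (12, -2, 8)
w2 = Cw1 = (78, 50, 12)
w3 = Cw2 = (456, 50, 456)
w4 = Cw3 = (4254, 1118, 1212)
The requested component of w4 is 4254.

4254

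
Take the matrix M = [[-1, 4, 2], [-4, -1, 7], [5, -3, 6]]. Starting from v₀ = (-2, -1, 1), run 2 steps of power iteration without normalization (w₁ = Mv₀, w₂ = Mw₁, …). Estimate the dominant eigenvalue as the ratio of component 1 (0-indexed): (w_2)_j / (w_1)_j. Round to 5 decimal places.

λ ≈ -1.43750

w1 = Mv₀ = ((-1)·(-2) + 4·(-1) + 2·1; (-4)·(-2) + (-1)·(-1) + 7·1; 5·(-2) + (-3)·(-1) + 6·1) = (0, 16, -1)
w2 = Mw1 = ((-1)·0 + 4·16 + 2·(-1); (-4)·0 + (-1)·16 + 7·(-1); 5·0 + (-3)·16 + 6·(-1)) = (62, -23, -54)
Ratio at component: -23 / 16 = -1.43750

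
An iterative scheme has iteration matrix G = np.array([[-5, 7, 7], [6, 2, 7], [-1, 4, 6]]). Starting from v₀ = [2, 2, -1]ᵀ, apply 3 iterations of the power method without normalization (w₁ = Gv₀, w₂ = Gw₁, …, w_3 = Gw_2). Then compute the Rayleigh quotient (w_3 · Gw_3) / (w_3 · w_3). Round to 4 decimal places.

w1 = Gv₀ = (-3, 9, 0)
w2 = Gw1 = (78, 0, 39)
w3 = Gw2 = (-117, 741, 156)
Gw3 = (6864, 1872, 4017)
w3·Gw3 = (-117)·6864 + 741·1872 + 156·4017 = 1210716; w3·w3 = (-117)·(-117) + 741·741 + 156·156 = 587106
λ ≈ 1210716/587106 = 2.0622

λ ≈ 2.0622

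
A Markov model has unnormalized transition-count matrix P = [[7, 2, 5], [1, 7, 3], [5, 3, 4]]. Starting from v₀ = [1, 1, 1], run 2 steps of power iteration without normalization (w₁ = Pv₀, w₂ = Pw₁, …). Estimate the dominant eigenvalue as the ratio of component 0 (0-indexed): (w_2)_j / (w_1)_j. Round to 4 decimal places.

w1 = Pv₀ = (14, 11, 12)
w2 = Pw1 = (180, 127, 151)
Ratio at component: 180 / 14 = 12.8571

λ ≈ 12.8571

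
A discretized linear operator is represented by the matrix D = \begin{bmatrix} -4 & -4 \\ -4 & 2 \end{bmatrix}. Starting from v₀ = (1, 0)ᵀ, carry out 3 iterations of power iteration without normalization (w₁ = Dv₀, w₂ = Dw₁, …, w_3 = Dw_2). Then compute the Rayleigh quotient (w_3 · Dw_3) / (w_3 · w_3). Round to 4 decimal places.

w1 = Dv₀ = (-4, -4)
w2 = Dw1 = (32, 8)
w3 = Dw2 = (-160, -112)
Dw3 = (1088, 416)
w3·Dw3 = (-160)·1088 + (-112)·416 = -220672; w3·w3 = (-160)·(-160) + (-112)·(-112) = 38144
λ ≈ -220672/38144 = -5.7852

-5.7852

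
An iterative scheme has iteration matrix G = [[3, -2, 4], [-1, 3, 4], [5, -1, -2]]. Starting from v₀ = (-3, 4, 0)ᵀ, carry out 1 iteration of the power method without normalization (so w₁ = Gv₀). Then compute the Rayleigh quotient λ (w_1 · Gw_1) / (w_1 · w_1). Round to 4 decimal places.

w1 = Gv₀ = (3·(-3) + (-2)·4 + 4·0; (-1)·(-3) + 3·4 + 4·0; 5·(-3) + (-1)·4 + (-2)·0) = (-17, 15, -19)
Gw1 = (-157, -14, -62)
w1·Gw1 = (-17)·(-157) + 15·(-14) + (-19)·(-62) = 3637; w1·w1 = (-17)·(-17) + 15·15 + (-19)·(-19) = 875
λ ≈ 3637/875 = 4.1566

4.1566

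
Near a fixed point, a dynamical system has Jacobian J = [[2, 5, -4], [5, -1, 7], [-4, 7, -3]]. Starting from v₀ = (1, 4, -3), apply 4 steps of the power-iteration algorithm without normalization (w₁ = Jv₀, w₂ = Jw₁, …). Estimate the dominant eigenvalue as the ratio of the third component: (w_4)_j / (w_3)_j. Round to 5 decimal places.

λ ≈ -11.49619

w1 = Jv₀ = (2·1 + 5·4 + (-4)·(-3); 5·1 + (-1)·4 + 7·(-3); (-4)·1 + 7·4 + (-3)·(-3)) = (34, -20, 33)
w2 = Jw1 = (2·34 + 5·(-20) + (-4)·33; 5·34 + (-1)·(-20) + 7·33; (-4)·34 + 7·(-20) + (-3)·33) = (-164, 421, -375)
w3 = Jw2 = (3277, -3866, 4728)
w4 = Jw3 = (-31688, 53347, -54354)
Ratio at component: -54354 / 4728 = -11.49619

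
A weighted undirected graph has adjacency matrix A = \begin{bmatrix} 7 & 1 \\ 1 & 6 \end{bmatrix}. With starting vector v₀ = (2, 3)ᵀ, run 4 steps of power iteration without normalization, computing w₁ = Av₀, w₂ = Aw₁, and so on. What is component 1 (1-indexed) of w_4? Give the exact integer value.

w1 = Av₀ = (17, 20)
w2 = Aw1 = (139, 137)
w3 = Aw2 = (1110, 961)
w4 = Aw3 = (8731, 6876)
The requested component of w4 is 8731.

8731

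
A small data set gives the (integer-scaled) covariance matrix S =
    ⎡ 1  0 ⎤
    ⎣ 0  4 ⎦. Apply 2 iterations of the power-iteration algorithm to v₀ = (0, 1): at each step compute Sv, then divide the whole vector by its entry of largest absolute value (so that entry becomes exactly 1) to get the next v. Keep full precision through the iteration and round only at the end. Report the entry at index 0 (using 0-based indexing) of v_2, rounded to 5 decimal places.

0.00000

Sv0 = (0.000000, 4.000000); divide by 4.000000 → v1 = (0.000000, 1.000000)
Sv1 = (0.000000, 4.000000); divide by 4.000000 → v2 = (0.000000, 1.000000)
Requested entry of v2: 0/16 = 0.00000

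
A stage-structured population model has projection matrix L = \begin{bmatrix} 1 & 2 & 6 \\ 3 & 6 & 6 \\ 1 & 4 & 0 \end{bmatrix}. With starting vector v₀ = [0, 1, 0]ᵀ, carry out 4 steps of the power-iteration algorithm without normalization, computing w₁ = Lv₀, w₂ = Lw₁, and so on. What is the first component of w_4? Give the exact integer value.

3470

w1 = Lv₀ = (2, 6, 4)
w2 = Lw1 = (38, 66, 26)
w3 = Lw2 = (326, 666, 302)
w4 = Lw3 = (3470, 6786, 2990)
The requested component of w4 is 3470.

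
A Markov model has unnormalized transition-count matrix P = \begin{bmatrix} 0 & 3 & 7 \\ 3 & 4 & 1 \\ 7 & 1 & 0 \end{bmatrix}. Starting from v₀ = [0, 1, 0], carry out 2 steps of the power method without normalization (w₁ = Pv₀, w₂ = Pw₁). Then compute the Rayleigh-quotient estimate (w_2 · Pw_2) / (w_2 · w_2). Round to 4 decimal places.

w1 = Pv₀ = (0·0 + 3·1 + 7·0; 3·0 + 4·1 + 1·0; 7·0 + 1·1 + 0·0) = (3, 4, 1)
w2 = Pw1 = (0·3 + 3·4 + 7·1; 3·3 + 4·4 + 1·1; 7·3 + 1·4 + 0·1) = (19, 26, 25)
Pw2 = (253, 186, 159)
w2·Pw2 = 19·253 + 26·186 + 25·159 = 13618; w2·w2 = 19·19 + 26·26 + 25·25 = 1662
λ ≈ 13618/1662 = 8.1937

λ ≈ 8.1937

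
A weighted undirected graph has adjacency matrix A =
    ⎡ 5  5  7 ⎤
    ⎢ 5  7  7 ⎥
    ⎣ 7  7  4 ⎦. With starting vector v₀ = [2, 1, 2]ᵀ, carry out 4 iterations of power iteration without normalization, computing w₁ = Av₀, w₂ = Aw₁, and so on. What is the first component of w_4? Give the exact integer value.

w1 = Av₀ = (5·2 + 5·1 + 7·2; 5·2 + 7·1 + 7·2; 7·2 + 7·1 + 4·2) = (29, 31, 29)
w2 = Aw1 = (5·29 + 5·31 + 7·29; 5·29 + 7·31 + 7·29; 7·29 + 7·31 + 4·29) = (503, 565, 536)
w3 = Aw2 = (9092, 10222, 9620)
w4 = Aw3 = (163910, 184354, 173678)
The requested component of w4 is 163910.

163910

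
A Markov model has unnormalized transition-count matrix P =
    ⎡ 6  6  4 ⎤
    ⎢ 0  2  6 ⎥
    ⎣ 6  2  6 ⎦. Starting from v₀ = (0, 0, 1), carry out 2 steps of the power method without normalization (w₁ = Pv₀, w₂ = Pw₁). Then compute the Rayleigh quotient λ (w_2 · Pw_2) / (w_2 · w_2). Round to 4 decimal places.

λ ≈ 13.0891

w1 = Pv₀ = (6·0 + 6·0 + 4·1; 0·0 + 2·0 + 6·1; 6·0 + 2·0 + 6·1) = (4, 6, 6)
w2 = Pw1 = (6·4 + 6·6 + 4·6; 0·4 + 2·6 + 6·6; 6·4 + 2·6 + 6·6) = (84, 48, 72)
Pw2 = (1080, 528, 1032)
w2·Pw2 = 84·1080 + 48·528 + 72·1032 = 190368; w2·w2 = 84·84 + 48·48 + 72·72 = 14544
λ ≈ 190368/14544 = 13.0891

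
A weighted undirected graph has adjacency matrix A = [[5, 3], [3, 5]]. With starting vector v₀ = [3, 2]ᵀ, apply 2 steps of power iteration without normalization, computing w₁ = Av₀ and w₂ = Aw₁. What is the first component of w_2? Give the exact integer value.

w1 = Av₀ = (5·3 + 3·2; 3·3 + 5·2) = (21, 19)
w2 = Aw1 = (5·21 + 3·19; 3·21 + 5·19) = (162, 158)
The requested component of w2 is 162.

162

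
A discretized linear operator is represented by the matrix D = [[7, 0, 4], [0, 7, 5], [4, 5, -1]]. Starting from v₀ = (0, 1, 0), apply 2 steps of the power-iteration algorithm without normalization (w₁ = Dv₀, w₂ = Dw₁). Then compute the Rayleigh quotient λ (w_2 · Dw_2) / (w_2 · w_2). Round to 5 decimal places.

w1 = Dv₀ = (7·0 + 0·1 + 4·0; 0·0 + 7·1 + 5·0; 4·0 + 5·1 + (-1)·0) = (0, 7, 5)
w2 = Dw1 = (7·0 + 0·7 + 4·5; 0·0 + 7·7 + 5·5; 4·0 + 5·7 + (-1)·5) = (20, 74, 30)
Dw2 = (260, 668, 420)
w2·Dw2 = 20·260 + 74·668 + 30·420 = 67232; w2·w2 = 20·20 + 74·74 + 30·30 = 6776
λ ≈ 67232/6776 = 9.92208

9.92208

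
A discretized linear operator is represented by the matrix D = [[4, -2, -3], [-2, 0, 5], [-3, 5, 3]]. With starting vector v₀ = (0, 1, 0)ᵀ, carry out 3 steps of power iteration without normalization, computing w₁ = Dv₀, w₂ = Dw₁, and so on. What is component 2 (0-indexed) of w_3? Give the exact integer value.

w1 = Dv₀ = (4·0 + (-2)·1 + (-3)·0; (-2)·0 + 0·1 + 5·0; (-3)·0 + 5·1 + 3·0) = (-2, 0, 5)
w2 = Dw1 = (4·(-2) + (-2)·0 + (-3)·5; (-2)·(-2) + 0·0 + 5·5; (-3)·(-2) + 5·0 + 3·5) = (-23, 29, 21)
w3 = Dw2 = (-213, 151, 277)
The requested component of w3 is 277.

277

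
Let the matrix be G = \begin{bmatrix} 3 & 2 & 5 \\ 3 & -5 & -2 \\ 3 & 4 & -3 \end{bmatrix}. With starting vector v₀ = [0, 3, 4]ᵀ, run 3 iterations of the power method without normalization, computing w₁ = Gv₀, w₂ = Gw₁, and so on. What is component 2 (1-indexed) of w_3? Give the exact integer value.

-841

w1 = Gv₀ = (26, -23, 0)
w2 = Gw1 = (32, 193, -14)
w3 = Gw2 = (412, -841, 910)
The requested component of w3 is -841.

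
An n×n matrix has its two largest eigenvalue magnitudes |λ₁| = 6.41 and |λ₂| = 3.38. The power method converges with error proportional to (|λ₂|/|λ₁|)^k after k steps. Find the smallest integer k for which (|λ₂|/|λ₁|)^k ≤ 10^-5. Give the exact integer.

18

|λ₂/λ₁| = 3.38/6.41 = 0.52730
Need k ≥ ln(10^-5) / ln(0.52730) = -11.5129 / -0.6400 ≈ 17.989
Smallest integer k satisfying the bound: 18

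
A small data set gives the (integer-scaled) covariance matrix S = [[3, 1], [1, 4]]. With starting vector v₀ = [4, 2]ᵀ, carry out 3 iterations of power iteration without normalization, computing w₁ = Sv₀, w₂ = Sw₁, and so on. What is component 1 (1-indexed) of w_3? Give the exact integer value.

w1 = Sv₀ = (3·4 + 1·2; 1·4 + 4·2) = (14, 12)
w2 = Sw1 = (3·14 + 1·12; 1·14 + 4·12) = (54, 62)
w3 = Sw2 = (224, 302)
The requested component of w3 is 224.

224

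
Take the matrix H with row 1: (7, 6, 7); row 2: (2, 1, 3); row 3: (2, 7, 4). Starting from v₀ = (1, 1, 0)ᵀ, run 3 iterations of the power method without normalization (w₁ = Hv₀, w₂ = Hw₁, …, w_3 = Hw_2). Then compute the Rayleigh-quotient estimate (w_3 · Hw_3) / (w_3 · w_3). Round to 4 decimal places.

12.3431

w1 = Hv₀ = (13, 3, 9)
w2 = Hw1 = (172, 56, 83)
w3 = Hw2 = (2121, 649, 1068)
Hw3 = (26217, 8095, 13057)
w3·Hw3 = 2121·26217 + 649·8095 + 1068·13057 = 74804788; w3·w3 = 2121·2121 + 649·649 + 1068·1068 = 6060466
λ ≈ 74804788/6060466 = 12.3431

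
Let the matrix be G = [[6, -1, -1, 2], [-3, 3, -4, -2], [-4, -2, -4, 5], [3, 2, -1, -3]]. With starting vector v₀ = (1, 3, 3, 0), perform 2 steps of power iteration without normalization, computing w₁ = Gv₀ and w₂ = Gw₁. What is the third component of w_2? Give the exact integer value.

130

w1 = Gv₀ = (0, -6, -22, 6)
w2 = Gw1 = (40, 58, 130, -8)
The requested component of w2 is 130.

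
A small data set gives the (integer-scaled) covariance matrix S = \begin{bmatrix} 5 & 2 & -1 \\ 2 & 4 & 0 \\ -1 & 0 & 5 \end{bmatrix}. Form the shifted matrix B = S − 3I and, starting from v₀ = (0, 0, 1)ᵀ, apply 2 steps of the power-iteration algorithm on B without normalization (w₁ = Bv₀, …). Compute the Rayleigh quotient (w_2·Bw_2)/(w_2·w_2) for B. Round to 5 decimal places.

μ ≈ 3.51111

B = S − 3I has rows (2, 2, -1); (2, 1, 0); (-1, 0, 2)
w1 = Bv₀ = (2·0 + 2·0 + (-1)·1; 2·0 + 1·0 + 0·1; (-1)·0 + 0·0 + 2·1) = (-1, 0, 2)
w2 = Bw1 = (2·(-1) + 2·0 + (-1)·2; 2·(-1) + 1·0 + 0·2; (-1)·(-1) + 0·0 + 2·2) = (-4, -2, 5)
Bw2 = (-17, -10, 14)
w2·Bw2 = 158; w2·w2 = 45; μ ≈ 158/45 = 3.51111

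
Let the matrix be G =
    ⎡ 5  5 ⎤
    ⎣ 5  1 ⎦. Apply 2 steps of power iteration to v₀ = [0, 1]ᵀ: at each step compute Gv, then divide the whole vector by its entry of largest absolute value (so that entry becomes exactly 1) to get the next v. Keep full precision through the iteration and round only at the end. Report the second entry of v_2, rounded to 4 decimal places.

0.8667

Gv0 = (5.00000, 1.00000); divide by 5.00000 → v1 = (1.00000, 0.20000)
Gv1 = (6.00000, 5.20000); divide by 6.00000 → v2 = (1.00000, 0.86667)
Requested entry of v2: 26/30 = 0.8667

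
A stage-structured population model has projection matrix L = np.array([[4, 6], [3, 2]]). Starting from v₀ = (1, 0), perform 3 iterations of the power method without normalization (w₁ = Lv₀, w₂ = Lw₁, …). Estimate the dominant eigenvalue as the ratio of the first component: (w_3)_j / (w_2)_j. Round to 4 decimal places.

w1 = Lv₀ = (4·1 + 6·0; 3·1 + 2·0) = (4, 3)
w2 = Lw1 = (4·4 + 6·3; 3·4 + 2·3) = (34, 18)
w3 = Lw2 = (244, 138)
Ratio at component: 244 / 34 = 7.1765

7.1765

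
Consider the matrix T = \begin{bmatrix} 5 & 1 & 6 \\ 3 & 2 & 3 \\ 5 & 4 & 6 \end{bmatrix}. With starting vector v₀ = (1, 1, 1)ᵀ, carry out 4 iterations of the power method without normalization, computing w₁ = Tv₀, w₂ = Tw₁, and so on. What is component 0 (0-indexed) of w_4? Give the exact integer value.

w1 = Tv₀ = (12, 8, 15)
w2 = Tw1 = (158, 97, 182)
w3 = Tw2 = (1979, 1214, 2270)
w4 = Tw3 = (24729, 15175, 28371)
The requested component of w4 is 24729.

24729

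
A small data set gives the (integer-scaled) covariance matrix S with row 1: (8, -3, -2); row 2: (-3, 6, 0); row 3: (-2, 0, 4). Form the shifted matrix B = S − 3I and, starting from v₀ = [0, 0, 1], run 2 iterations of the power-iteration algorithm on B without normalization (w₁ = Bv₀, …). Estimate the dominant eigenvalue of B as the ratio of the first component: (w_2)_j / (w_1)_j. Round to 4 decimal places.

B = S − 3I has rows (5, -3, -2); (-3, 3, 0); (-2, 0, 1)
w1 = Bv₀ = (5·0 + (-3)·0 + (-2)·1; (-3)·0 + 3·0 + 0·1; (-2)·0 + 0·0 + 1·1) = (-2, 0, 1)
w2 = Bw1 = (5·(-2) + (-3)·0 + (-2)·1; (-3)·(-2) + 3·0 + 0·1; (-2)·(-2) + 0·0 + 1·1) = (-12, 6, 5)
Ratio: -12/-2 = 6.0000

6.0000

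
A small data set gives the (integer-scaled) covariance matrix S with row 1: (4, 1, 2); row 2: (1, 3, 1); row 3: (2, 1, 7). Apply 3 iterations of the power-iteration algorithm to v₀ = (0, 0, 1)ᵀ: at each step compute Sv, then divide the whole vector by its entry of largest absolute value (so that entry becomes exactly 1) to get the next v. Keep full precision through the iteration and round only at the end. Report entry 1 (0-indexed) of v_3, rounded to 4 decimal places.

Sv0 = (2.00000, 1.00000, 7.00000); divide by 7.00000 → v1 = (0.28571, 0.14286, 1.00000)
Sv1 = (3.28571, 1.71429, 7.71429); divide by 7.71429 → v2 = (0.42593, 0.22222, 1.00000)
Sv2 = (3.92593, 2.09259, 8.07407); divide by 8.07407 → v3 = (0.48624, 0.25917, 1.00000)
Requested entry of v3: 113/436 = 0.2592

0.2592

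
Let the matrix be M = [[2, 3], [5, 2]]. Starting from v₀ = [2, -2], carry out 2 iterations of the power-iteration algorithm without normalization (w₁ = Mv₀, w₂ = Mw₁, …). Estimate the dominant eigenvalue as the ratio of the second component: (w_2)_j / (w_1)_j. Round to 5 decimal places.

0.33333

w1 = Mv₀ = (2·2 + 3·(-2); 5·2 + 2·(-2)) = (-2, 6)
w2 = Mw1 = (2·(-2) + 3·6; 5·(-2) + 2·6) = (14, 2)
Ratio at component: 2 / 6 = 0.33333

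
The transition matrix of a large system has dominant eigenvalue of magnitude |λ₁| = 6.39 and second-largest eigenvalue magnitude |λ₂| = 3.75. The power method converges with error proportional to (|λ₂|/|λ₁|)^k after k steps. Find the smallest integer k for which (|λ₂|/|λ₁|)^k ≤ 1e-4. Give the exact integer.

18

|λ₂/λ₁| = 3.75/6.39 = 0.58685
Need k ≥ ln(1e-4) / ln(0.58685) = -9.2103 / -0.5330 ≈ 17.281
Smallest integer k satisfying the bound: 18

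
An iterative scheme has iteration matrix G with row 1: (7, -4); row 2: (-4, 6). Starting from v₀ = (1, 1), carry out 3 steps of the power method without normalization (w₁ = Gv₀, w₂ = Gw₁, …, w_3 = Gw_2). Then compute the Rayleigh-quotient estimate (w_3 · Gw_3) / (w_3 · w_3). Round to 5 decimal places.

w1 = Gv₀ = (3, 2)
w2 = Gw1 = (13, 0)
w3 = Gw2 = (91, -52)
Gw3 = (845, -676)
w3·Gw3 = 91·845 + (-52)·(-676) = 112047; w3·w3 = 91·91 + (-52)·(-52) = 10985
λ ≈ 112047/10985 = 10.20000

λ ≈ 10.20000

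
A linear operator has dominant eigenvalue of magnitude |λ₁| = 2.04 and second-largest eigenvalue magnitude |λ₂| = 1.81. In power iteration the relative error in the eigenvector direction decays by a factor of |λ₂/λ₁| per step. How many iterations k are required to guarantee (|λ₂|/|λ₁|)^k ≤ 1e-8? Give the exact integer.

|λ₂/λ₁| = 1.81/2.04 = 0.88725
Need k ≥ ln(1e-8) / ln(0.88725) = -18.4207 / -0.1196 ≈ 153.990
Smallest integer k satisfying the bound: 154

154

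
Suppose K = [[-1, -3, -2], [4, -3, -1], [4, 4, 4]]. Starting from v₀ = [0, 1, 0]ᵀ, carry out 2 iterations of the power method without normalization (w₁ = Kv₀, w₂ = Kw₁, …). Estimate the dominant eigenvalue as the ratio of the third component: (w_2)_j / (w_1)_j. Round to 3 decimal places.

λ ≈ -2.000

w1 = Kv₀ = (-3, -3, 4)
w2 = Kw1 = (4, -7, -8)
Ratio at component: -8 / 4 = -2.000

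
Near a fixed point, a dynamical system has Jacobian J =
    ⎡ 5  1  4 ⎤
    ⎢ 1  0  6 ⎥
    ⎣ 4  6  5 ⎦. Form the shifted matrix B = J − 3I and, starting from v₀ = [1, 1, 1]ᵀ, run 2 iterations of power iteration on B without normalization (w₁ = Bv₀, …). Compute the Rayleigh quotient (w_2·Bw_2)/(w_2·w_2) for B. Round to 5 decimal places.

B = J − 3I has rows (2, 1, 4); (1, -3, 6); (4, 6, 2)
w1 = Bv₀ = (7, 4, 12)
w2 = Bw1 = (66, 67, 76)
Bw2 = (503, 321, 818)
w2·Bw2 = 116873; w2·w2 = 14621; μ ≈ 116873/14621 = 7.99350

7.99350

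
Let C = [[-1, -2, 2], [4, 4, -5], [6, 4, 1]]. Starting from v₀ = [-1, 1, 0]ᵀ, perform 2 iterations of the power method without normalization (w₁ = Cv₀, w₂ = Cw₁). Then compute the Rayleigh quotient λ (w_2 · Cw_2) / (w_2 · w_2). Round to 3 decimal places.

3.697

w1 = Cv₀ = ((-1)·(-1) + (-2)·1 + 2·0; 4·(-1) + 4·1 + (-5)·0; 6·(-1) + 4·1 + 1·0) = (-1, 0, -2)
w2 = Cw1 = ((-1)·(-1) + (-2)·0 + 2·(-2); 4·(-1) + 4·0 + (-5)·(-2); 6·(-1) + 4·0 + 1·(-2)) = (-3, 6, -8)
Cw2 = (-25, 52, -2)
w2·Cw2 = (-3)·(-25) + 6·52 + (-8)·(-2) = 403; w2·w2 = (-3)·(-3) + 6·6 + (-8)·(-8) = 109
λ ≈ 403/109 = 3.697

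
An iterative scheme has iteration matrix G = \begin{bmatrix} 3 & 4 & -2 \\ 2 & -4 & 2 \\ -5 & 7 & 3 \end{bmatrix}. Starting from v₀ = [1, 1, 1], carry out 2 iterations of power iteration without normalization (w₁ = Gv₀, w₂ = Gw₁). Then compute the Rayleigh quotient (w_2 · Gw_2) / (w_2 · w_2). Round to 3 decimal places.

w1 = Gv₀ = (5, 0, 5)
w2 = Gw1 = (5, 20, -10)
Gw2 = (115, -90, 85)
w2·Gw2 = 5·115 + 20·(-90) + (-10)·85 = -2075; w2·w2 = 5·5 + 20·20 + (-10)·(-10) = 525
λ ≈ -2075/525 = -3.952

-3.952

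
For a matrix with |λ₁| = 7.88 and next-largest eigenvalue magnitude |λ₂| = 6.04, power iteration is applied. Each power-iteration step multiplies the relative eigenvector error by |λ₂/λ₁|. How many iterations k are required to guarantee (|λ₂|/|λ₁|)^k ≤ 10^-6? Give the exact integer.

52

|λ₂/λ₁| = 6.04/7.88 = 0.76650
Need k ≥ ln(10^-6) / ln(0.76650) = -13.8155 / -0.2659 ≈ 51.953
Smallest integer k satisfying the bound: 52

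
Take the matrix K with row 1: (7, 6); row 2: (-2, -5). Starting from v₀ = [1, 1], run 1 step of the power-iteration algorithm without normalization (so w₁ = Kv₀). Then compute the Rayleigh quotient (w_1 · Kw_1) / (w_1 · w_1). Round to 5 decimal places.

w1 = Kv₀ = (13, -7)
Kw1 = (49, 9)
w1·Kw1 = 13·49 + (-7)·9 = 574; w1·w1 = 13·13 + (-7)·(-7) = 218
λ ≈ 574/218 = 2.63303

λ ≈ 2.63303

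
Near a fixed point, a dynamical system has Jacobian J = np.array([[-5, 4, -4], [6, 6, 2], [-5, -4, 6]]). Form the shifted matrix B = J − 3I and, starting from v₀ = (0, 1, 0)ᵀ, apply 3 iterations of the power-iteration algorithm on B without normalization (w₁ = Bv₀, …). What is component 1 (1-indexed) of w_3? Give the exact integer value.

B = J − 3I has rows (-8, 4, -4); (6, 3, 2); (-5, -4, 3)
w1 = Bv₀ = ((-8)·0 + 4·1 + (-4)·0; 6·0 + 3·1 + 2·0; (-5)·0 + (-4)·1 + 3·0) = (4, 3, -4)
w2 = Bw1 = ((-8)·4 + 4·3 + (-4)·(-4); 6·4 + 3·3 + 2·(-4); (-5)·4 + (-4)·3 + 3·(-4)) = (-4, 25, -44)
w3 = Bw2 = (308, -37, -212)
Requested component of w3: 308

308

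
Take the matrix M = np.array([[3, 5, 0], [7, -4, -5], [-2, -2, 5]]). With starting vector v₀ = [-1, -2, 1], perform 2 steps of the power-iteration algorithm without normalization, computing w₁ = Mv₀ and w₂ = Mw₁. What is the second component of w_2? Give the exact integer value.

w1 = Mv₀ = (3·(-1) + 5·(-2) + 0·1; 7·(-1) + (-4)·(-2) + (-5)·1; (-2)·(-1) + (-2)·(-2) + 5·1) = (-13, -4, 11)
w2 = Mw1 = (3·(-13) + 5·(-4) + 0·11; 7·(-13) + (-4)·(-4) + (-5)·11; (-2)·(-13) + (-2)·(-4) + 5·11) = (-59, -130, 89)
The requested component of w2 is -130.

-130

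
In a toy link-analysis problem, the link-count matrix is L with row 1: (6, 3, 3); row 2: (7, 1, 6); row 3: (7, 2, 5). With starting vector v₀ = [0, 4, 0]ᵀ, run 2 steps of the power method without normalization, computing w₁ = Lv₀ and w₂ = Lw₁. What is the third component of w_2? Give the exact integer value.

132

w1 = Lv₀ = (6·0 + 3·4 + 3·0; 7·0 + 1·4 + 6·0; 7·0 + 2·4 + 5·0) = (12, 4, 8)
w2 = Lw1 = (6·12 + 3·4 + 3·8; 7·12 + 1·4 + 6·8; 7·12 + 2·4 + 5·8) = (108, 136, 132)
The requested component of w2 is 132.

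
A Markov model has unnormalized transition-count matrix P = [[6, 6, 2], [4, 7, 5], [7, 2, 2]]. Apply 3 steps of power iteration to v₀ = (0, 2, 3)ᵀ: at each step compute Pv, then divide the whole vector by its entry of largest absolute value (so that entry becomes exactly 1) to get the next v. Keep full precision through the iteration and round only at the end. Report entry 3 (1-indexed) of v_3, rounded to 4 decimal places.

Pv0 = (18.00000, 29.00000, 10.00000); divide by 29.00000 → v1 = (0.62069, 1.00000, 0.34483)
Pv1 = (10.41379, 11.20690, 7.03448); divide by 11.20690 → v2 = (0.92923, 1.00000, 0.62769)
Pv2 = (12.83077, 13.85538, 9.76000); divide by 13.85538 → v3 = (0.92605, 1.00000, 0.70442)
Requested entry of v3: 3172/4503 = 0.7044

0.7044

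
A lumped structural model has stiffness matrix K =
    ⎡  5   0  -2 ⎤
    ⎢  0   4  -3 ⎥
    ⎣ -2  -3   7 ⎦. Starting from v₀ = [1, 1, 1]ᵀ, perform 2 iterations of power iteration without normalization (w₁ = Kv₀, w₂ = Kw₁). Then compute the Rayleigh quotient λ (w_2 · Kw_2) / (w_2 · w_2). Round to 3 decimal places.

w1 = Kv₀ = (3, 1, 2)
w2 = Kw1 = (11, -2, 5)
Kw2 = (45, -23, 19)
w2·Kw2 = 11·45 + (-2)·(-23) + 5·19 = 636; w2·w2 = 11·11 + (-2)·(-2) + 5·5 = 150
λ ≈ 636/150 = 4.240

4.240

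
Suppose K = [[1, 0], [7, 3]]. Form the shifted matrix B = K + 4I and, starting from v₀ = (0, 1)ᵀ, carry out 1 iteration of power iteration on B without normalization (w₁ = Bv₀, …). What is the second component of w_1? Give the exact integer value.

7

B = K + 4I has rows (5, 0); (7, 7)
w1 = Bv₀ = (5·0 + 0·1; 7·0 + 7·1) = (0, 7)
Requested component of w1: 7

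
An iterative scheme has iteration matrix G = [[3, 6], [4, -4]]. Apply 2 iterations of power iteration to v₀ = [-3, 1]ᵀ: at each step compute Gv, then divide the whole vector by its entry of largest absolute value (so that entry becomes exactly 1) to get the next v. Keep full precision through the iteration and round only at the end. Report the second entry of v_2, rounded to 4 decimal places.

Gv0 = (-3.00000, -16.00000); divide by -16.00000 → v1 = (0.18750, 1.00000)
Gv1 = (6.56250, -3.25000); divide by 6.56250 → v2 = (1.00000, -0.49524)
Requested entry of v2: 52/-105 = -0.4952

-0.4952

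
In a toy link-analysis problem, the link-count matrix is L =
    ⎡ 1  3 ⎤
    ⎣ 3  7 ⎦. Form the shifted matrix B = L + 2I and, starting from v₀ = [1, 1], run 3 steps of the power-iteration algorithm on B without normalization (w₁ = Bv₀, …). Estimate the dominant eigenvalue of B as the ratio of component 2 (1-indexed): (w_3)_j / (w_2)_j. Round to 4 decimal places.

B = L + 2I has rows (3, 3); (3, 9)
w1 = Bv₀ = (3·1 + 3·1; 3·1 + 9·1) = (6, 12)
w2 = Bw1 = (3·6 + 3·12; 3·6 + 9·12) = (54, 126)
w3 = Bw2 = (540, 1296)
Ratio: 1296/126 = 10.2857

10.2857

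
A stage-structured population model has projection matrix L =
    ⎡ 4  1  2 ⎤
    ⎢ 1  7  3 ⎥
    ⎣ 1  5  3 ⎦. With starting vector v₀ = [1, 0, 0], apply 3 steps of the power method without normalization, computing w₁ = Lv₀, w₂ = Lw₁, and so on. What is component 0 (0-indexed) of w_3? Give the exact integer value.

w1 = Lv₀ = (4·1 + 1·0 + 2·0; 1·1 + 7·0 + 3·0; 1·1 + 5·0 + 3·0) = (4, 1, 1)
w2 = Lw1 = (4·4 + 1·1 + 2·1; 1·4 + 7·1 + 3·1; 1·4 + 5·1 + 3·1) = (19, 14, 12)
w3 = Lw2 = (114, 153, 125)
The requested component of w3 is 114.

114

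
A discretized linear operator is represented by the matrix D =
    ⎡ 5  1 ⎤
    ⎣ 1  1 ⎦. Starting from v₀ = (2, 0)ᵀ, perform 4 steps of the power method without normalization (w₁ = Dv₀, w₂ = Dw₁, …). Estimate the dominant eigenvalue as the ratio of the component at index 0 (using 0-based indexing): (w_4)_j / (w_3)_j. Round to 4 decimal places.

λ ≈ 5.2353

w1 = Dv₀ = (5·2 + 1·0; 1·2 + 1·0) = (10, 2)
w2 = Dw1 = (5·10 + 1·2; 1·10 + 1·2) = (52, 12)
w3 = Dw2 = (272, 64)
w4 = Dw3 = (1424, 336)
Ratio at component: 1424 / 272 = 5.2353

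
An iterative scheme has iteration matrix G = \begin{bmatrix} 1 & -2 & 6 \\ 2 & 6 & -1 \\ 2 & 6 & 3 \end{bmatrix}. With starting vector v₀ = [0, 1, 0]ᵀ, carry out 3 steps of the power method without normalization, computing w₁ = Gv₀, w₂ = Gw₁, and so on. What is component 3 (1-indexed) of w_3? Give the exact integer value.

350

w1 = Gv₀ = (-2, 6, 6)
w2 = Gw1 = (22, 26, 50)
w3 = Gw2 = (270, 150, 350)
The requested component of w3 is 350.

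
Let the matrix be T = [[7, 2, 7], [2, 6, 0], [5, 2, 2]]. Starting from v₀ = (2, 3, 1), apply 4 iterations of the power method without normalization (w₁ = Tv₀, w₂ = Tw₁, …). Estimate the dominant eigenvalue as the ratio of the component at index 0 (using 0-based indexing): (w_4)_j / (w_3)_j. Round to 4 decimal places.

11.9765

w1 = Tv₀ = (7·2 + 2·3 + 7·1; 2·2 + 6·3 + 0·1; 5·2 + 2·3 + 2·1) = (27, 22, 18)
w2 = Tw1 = (7·27 + 2·22 + 7·18; 2·27 + 6·22 + 0·18; 5·27 + 2·22 + 2·18) = (359, 186, 215)
w3 = Tw2 = (4390, 1834, 2597)
w4 = Tw3 = (52577, 19784, 30812)
Ratio at component: 52577 / 4390 = 11.9765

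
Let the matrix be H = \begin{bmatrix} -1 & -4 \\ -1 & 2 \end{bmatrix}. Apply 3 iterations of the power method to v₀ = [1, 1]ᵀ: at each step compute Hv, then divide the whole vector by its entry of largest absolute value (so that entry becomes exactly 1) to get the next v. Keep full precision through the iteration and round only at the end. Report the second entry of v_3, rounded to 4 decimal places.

Hv0 = (-5.00000, 1.00000); divide by -5.00000 → v1 = (1.00000, -0.20000)
Hv1 = (-0.20000, -1.40000); divide by -1.40000 → v2 = (0.14286, 1.00000)
Hv2 = (-4.14286, 1.85714); divide by -4.14286 → v3 = (1.00000, -0.44828)
Requested entry of v3: 13/-29 = -0.4483

-0.4483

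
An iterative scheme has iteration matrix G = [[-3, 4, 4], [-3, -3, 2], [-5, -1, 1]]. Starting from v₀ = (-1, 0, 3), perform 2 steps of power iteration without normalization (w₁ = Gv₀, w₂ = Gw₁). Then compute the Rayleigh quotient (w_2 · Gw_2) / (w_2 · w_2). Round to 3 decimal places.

-0.053

w1 = Gv₀ = ((-3)·(-1) + 4·0 + 4·3; (-3)·(-1) + (-3)·0 + 2·3; (-5)·(-1) + (-1)·0 + 1·3) = (15, 9, 8)
w2 = Gw1 = ((-3)·15 + 4·9 + 4·8; (-3)·15 + (-3)·9 + 2·8; (-5)·15 + (-1)·9 + 1·8) = (23, -56, -76)
Gw2 = (-597, -53, -135)
w2·Gw2 = 23·(-597) + (-56)·(-53) + (-76)·(-135) = -503; w2·w2 = 23·23 + (-56)·(-56) + (-76)·(-76) = 9441
λ ≈ -503/9441 = -0.053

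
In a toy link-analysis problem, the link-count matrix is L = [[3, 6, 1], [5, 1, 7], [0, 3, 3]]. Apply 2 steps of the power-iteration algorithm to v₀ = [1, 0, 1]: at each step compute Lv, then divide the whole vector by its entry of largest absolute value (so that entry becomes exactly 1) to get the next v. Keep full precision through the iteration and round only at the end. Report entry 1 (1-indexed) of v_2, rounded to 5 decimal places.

1.00000

Lv0 = (4.000000, 12.000000, 3.000000); divide by 12.000000 → v1 = (0.333333, 1.000000, 0.250000)
Lv1 = (7.250000, 4.416667, 3.750000); divide by 7.250000 → v2 = (1.000000, 0.609195, 0.517241)
Requested entry of v2: 87/87 = 1.00000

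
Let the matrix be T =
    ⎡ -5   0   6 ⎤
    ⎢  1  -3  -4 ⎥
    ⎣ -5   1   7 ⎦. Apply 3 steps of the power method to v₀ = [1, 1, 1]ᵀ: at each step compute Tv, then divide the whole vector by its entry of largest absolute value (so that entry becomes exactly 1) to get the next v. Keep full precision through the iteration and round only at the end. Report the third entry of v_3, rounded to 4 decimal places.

-0.2500

Tv0 = (1.00000, -6.00000, 3.00000); divide by -6.00000 → v1 = (-0.16667, 1.00000, -0.50000)
Tv1 = (-2.16667, -1.16667, -1.66667); divide by -2.16667 → v2 = (1.00000, 0.53846, 0.76923)
Tv2 = (-0.38462, -3.69231, 0.92308); divide by -3.69231 → v3 = (0.10417, 1.00000, -0.25000)
Requested entry of v3: 12/-48 = -0.2500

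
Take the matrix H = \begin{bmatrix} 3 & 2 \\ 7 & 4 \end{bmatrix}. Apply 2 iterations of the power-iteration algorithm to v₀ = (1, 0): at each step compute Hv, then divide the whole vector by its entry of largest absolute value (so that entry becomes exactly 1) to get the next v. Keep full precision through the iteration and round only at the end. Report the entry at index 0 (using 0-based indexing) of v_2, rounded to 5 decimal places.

0.46939

Hv0 = (3.000000, 7.000000); divide by 7.000000 → v1 = (0.428571, 1.000000)
Hv1 = (3.285714, 7.000000); divide by 7.000000 → v2 = (0.469388, 1.000000)
Requested entry of v2: 23/49 = 0.46939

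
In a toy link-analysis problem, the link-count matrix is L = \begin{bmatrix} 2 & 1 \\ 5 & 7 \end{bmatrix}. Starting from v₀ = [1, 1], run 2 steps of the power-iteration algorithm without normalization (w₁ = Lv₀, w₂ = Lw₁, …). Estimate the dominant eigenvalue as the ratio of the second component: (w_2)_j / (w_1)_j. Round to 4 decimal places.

w1 = Lv₀ = (2·1 + 1·1; 5·1 + 7·1) = (3, 12)
w2 = Lw1 = (2·3 + 1·12; 5·3 + 7·12) = (18, 99)
Ratio at component: 99 / 12 = 8.2500

8.2500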